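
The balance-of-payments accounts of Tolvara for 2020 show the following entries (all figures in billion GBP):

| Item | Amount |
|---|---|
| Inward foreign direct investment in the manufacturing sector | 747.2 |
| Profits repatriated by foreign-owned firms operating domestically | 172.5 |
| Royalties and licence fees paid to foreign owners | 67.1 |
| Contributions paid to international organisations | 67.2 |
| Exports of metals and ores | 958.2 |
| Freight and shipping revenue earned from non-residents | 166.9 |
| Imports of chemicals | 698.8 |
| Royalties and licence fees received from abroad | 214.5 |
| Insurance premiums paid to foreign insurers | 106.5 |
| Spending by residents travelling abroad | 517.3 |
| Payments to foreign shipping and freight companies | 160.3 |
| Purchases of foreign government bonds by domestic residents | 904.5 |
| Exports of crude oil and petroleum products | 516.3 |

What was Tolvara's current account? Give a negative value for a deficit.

Goods: 516.3 + 958.2 - 698.8 = 775.7
Services: -106.5 - 67.1 + 214.5 - 517.3 + 166.9 - 160.3 = -469.8
Primary income: -172.5
Secondary income: -67.2
Current account = 775.7 + (-469.8) + (-172.5) + (-67.2) = 66.2
(Excluded from the current account — financial account: inward foreign direct investment in the manufacturing sector 747.2, purchases of foreign government bonds by domestic residents 904.5.)

66.2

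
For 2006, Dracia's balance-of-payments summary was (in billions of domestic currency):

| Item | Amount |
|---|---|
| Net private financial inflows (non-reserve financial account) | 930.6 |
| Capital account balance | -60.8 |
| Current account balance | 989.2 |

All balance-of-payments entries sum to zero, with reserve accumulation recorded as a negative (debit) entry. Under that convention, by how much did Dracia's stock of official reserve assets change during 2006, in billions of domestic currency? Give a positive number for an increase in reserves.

1859.0

Official reserve transactions balance = -(989.2 + (-60.8) + 930.6) = -1859.0
An accumulation of reserves is recorded as a debit (negative entry), so the change in the stock of reserves is the negative of that balance.
Change in official reserves = -(-1859.0) = 1859.0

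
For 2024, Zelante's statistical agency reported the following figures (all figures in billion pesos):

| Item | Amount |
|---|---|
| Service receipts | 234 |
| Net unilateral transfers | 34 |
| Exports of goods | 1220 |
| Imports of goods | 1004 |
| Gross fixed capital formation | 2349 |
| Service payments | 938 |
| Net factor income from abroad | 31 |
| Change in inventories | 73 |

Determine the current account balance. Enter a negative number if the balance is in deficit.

-423

Goods balance = 1220 - 1004 = 216
Services balance = 234 - 938 = -704
Trade balance (goods + services) = 216 + (-704) = -488
Net primary income = 31
Net secondary income = 34
Current account = -488 + 31 + 34 = -423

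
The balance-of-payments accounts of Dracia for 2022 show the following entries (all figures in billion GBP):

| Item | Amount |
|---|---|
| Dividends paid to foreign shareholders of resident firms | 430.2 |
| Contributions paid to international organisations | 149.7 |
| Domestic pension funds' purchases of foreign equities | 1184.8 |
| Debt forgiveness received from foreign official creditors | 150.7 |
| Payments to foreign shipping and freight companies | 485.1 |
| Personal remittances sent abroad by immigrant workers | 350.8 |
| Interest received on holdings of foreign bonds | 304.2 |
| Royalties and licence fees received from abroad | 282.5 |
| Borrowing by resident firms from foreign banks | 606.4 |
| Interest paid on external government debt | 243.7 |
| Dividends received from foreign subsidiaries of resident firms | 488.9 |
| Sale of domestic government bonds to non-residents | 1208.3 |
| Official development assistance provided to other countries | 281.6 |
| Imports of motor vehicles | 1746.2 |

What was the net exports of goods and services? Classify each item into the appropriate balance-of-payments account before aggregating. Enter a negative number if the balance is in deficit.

-1948.8

Goods: -1746.2
Services: -485.1 + 282.5 = -202.6
Trade balance = -1746.2 + (-202.6) = -1948.8
(Excluded from the trade balance — primary income: dividends paid to foreign shareholders of resident firms 430.2, interest received on holdings of foreign bonds 304.2, interest paid on external government debt 243.7, dividends received from foreign subsidiaries of resident firms 488.9; secondary income: contributions paid to international organisations 149.7, personal remittances sent abroad by immigrant workers 350.8, official development assistance provided to other countries 281.6; financial account: domestic pension funds' purchases of foreign equities 1184.8, borrowing by resident firms from foreign banks 606.4, sale of domestic government bonds to non-residents 1208.3; capital account: debt forgiveness received from foreign official creditors 150.7.)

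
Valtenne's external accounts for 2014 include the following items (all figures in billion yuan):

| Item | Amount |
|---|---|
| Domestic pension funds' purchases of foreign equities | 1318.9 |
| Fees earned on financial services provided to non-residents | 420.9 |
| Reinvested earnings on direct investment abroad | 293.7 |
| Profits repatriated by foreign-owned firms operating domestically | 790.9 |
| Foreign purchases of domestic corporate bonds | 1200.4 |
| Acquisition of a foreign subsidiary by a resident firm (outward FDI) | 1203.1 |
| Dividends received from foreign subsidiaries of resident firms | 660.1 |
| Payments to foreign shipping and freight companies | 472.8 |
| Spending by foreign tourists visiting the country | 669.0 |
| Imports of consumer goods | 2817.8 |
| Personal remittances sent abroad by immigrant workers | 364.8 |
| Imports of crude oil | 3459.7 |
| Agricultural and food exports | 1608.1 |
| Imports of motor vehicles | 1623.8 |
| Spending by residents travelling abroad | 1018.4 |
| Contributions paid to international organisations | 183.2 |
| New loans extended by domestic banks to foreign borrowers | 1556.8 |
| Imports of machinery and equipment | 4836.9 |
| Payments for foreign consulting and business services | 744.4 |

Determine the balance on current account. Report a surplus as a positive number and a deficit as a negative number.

Goods: -4836.9 - 2817.8 - 1623.8 - 3459.7 + 1608.1 = -11130.1
Services: -1018.4 - 744.4 + 420.9 + 669.0 - 472.8 = -1145.7
Primary income: -790.9 + 293.7 + 660.1 = 162.9
Secondary income: -364.8 - 183.2 = -548.0
Current account = (-11130.1) + (-1145.7) + 162.9 + (-548.0) = -12660.9
(Excluded from the current account — financial account: domestic pension funds' purchases of foreign equities 1318.9, foreign purchases of domestic corporate bonds 1200.4, acquisition of a foreign subsidiary by a resident firm (outward FDI) 1203.1, new loans extended by domestic banks to foreign borrowers 1556.8.)

-12660.9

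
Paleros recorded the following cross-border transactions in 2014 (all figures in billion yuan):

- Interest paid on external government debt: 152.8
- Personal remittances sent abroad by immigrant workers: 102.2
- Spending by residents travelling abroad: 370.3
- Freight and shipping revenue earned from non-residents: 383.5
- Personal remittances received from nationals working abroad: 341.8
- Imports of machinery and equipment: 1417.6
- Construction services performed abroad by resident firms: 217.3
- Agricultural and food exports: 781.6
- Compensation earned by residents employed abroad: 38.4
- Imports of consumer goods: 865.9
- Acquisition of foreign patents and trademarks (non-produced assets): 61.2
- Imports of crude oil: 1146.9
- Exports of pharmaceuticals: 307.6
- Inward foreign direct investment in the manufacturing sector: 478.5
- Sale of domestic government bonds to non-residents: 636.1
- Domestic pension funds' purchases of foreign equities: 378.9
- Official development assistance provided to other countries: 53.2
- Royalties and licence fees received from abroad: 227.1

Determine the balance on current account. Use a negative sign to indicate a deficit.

-1811.6

Goods: 307.6 - 1417.6 - 1146.9 - 865.9 + 781.6 = -2341.2
Services: 227.1 + 217.3 - 370.3 + 383.5 = 457.6
Primary income: 38.4 - 152.8 = -114.4
Secondary income: 341.8 - 53.2 - 102.2 = 186.4
Current account = (-2341.2) + 457.6 + (-114.4) + 186.4 = -1811.6
(Excluded from the current account — capital account: acquisition of foreign patents and trademarks (non-produced assets) 61.2; financial account: inward foreign direct investment in the manufacturing sector 478.5, sale of domestic government bonds to non-residents 636.1, domestic pension funds' purchases of foreign equities 378.9.)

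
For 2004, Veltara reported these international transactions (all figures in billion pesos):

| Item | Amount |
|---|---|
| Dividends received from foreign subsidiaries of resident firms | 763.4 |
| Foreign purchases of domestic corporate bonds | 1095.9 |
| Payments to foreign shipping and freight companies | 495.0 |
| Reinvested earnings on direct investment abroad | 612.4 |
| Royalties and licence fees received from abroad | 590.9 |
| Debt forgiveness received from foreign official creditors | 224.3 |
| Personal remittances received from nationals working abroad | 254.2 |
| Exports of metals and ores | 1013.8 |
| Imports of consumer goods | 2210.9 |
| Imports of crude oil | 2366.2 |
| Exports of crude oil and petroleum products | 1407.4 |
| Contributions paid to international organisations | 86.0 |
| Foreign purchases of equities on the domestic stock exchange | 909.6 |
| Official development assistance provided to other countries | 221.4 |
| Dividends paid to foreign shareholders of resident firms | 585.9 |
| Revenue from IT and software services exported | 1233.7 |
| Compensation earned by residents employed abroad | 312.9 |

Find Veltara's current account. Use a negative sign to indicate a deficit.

223.3

Goods: 1013.8 + 1407.4 - 2366.2 - 2210.9 = -2155.9
Services: -495.0 + 590.9 + 1233.7 = 1329.6
Primary income: 612.4 - 585.9 + 763.4 + 312.9 = 1102.8
Secondary income: -86.0 - 221.4 + 254.2 = -53.2
Current account = (-2155.9) + 1329.6 + 1102.8 + (-53.2) = 223.3
(Excluded from the current account — financial account: foreign purchases of domestic corporate bonds 1095.9, foreign purchases of equities on the domestic stock exchange 909.6; capital account: debt forgiveness received from foreign official creditors 224.3.)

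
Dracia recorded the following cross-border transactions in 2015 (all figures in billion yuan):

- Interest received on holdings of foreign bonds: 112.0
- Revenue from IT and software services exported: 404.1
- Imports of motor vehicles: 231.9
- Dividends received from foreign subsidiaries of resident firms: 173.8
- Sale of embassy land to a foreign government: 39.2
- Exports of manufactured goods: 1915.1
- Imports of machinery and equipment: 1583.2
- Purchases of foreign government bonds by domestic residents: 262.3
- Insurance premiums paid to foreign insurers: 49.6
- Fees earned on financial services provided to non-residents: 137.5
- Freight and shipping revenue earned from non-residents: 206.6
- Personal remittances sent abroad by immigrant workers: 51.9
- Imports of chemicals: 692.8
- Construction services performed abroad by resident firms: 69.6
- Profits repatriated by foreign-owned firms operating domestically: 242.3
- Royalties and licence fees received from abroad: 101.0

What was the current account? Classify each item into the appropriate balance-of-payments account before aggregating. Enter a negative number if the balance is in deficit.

Goods: -1583.2 + 1915.1 - 231.9 - 692.8 = -592.8
Services: 137.5 - 49.6 + 206.6 + 404.1 + 69.6 + 101.0 = 869.2
Primary income: 112.0 + 173.8 - 242.3 = 43.5
Secondary income: -51.9
Current account = (-592.8) + 869.2 + 43.5 + (-51.9) = 268.0
(Excluded from the current account — capital account: sale of embassy land to a foreign government 39.2; financial account: purchases of foreign government bonds by domestic residents 262.3.)

268.0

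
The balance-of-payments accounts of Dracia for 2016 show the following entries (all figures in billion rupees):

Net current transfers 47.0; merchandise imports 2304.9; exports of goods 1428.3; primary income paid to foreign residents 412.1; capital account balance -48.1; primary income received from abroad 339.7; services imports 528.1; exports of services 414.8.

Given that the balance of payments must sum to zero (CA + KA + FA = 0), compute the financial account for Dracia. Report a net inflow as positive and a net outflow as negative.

1063.4

Goods balance = 1428.3 - 2304.9 = -876.6
Services balance = 414.8 - 528.1 = -113.3
Trade balance (goods + services) = -876.6 + (-113.3) = -989.9
Net primary income = 339.7 - 412.1 = -72.4
Net secondary income = 47.0
Current account = -989.9 + (-72.4) + 47.0 = -1015.3
Financial account = -(-1015.3 + (-48.1)) = 1063.4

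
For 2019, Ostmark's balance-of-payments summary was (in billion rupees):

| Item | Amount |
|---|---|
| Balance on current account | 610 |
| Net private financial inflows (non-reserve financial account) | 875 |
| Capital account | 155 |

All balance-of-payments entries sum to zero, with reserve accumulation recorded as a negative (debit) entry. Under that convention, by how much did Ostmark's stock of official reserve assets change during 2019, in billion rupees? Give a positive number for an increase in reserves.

Official reserve transactions balance = -(610 + 155 + 875) = -1640
An accumulation of reserves is recorded as a debit (negative entry), so the change in the stock of reserves is the negative of that balance.
Change in official reserves = -(-1640) = 1640

1640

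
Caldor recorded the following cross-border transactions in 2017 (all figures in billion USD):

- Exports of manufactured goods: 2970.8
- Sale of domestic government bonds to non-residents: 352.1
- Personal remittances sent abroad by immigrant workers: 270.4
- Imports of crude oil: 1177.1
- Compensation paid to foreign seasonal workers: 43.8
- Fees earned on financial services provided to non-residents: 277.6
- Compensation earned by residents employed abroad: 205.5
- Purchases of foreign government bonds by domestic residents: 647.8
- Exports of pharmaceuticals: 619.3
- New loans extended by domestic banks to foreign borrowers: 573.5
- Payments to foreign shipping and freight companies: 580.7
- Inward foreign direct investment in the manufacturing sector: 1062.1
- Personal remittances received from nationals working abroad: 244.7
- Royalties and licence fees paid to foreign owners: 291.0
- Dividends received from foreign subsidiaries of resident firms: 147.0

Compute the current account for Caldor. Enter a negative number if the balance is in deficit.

Goods: 619.3 - 1177.1 + 2970.8 = 2413.0
Services: -291.0 + 277.6 - 580.7 = -594.1
Primary income: 147.0 - 43.8 + 205.5 = 308.7
Secondary income: -270.4 + 244.7 = -25.7
Current account = 2413.0 + (-594.1) + 308.7 + (-25.7) = 2101.9
(Excluded from the current account — financial account: sale of domestic government bonds to non-residents 352.1, purchases of foreign government bonds by domestic residents 647.8, new loans extended by domestic banks to foreign borrowers 573.5, inward foreign direct investment in the manufacturing sector 1062.1.)

2101.9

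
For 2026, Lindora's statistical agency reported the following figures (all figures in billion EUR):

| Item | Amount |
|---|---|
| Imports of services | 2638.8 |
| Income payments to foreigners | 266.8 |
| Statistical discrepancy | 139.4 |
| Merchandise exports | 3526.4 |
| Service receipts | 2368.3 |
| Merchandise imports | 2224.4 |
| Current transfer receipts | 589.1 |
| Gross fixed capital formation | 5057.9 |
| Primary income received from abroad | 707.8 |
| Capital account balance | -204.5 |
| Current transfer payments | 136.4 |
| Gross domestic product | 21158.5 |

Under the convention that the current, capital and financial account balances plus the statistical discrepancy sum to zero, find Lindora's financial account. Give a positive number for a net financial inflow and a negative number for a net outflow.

Goods balance = 3526.4 - 2224.4 = 1302.0
Services balance = 2368.3 - 2638.8 = -270.5
Trade balance (goods + services) = 1302.0 + (-270.5) = 1031.5
Net primary income = 707.8 - 266.8 = 441.0
Net secondary income = 589.1 - 136.4 = 452.7
Current account = 1031.5 + 441.0 + 452.7 = 1925.2
Financial account = -(1925.2 + (-204.5) + 139.4) = -1860.1

-1860.1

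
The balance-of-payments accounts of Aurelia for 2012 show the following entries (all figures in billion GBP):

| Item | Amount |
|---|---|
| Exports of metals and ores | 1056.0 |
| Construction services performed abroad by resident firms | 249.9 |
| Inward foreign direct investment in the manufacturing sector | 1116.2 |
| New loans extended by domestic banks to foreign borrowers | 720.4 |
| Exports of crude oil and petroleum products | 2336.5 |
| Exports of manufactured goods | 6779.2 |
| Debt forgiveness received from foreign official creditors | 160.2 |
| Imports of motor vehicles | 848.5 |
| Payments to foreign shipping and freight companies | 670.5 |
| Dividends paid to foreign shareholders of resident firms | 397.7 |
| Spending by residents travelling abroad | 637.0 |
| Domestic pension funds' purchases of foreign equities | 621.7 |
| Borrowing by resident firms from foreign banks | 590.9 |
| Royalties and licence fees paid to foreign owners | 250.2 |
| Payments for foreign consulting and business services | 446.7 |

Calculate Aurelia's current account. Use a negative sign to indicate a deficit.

Goods: -848.5 + 6779.2 + 1056.0 + 2336.5 = 9323.2
Services: -446.7 - 250.2 - 670.5 + 249.9 - 637.0 = -1754.5
Primary income: -397.7
Current account = 9323.2 + (-1754.5) + (-397.7) = 7171.0
(Excluded from the current account — financial account: inward foreign direct investment in the manufacturing sector 1116.2, new loans extended by domestic banks to foreign borrowers 720.4, domestic pension funds' purchases of foreign equities 621.7, borrowing by resident firms from foreign banks 590.9; capital account: debt forgiveness received from foreign official creditors 160.2.)

7171.0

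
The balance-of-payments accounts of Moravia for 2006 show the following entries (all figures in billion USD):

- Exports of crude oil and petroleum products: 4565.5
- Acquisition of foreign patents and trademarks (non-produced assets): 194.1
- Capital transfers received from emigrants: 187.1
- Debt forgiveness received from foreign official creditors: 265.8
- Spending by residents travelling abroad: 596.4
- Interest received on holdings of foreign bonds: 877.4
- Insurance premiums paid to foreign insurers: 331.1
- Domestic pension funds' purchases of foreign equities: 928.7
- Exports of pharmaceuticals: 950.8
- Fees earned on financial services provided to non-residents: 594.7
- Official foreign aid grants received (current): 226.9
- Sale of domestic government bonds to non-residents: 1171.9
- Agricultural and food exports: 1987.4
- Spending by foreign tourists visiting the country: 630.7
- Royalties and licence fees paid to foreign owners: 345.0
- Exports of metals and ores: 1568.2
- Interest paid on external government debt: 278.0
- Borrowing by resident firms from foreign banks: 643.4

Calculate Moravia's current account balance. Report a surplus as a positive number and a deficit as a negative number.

9851.1

Goods: 4565.5 + 1568.2 + 950.8 + 1987.4 = 9071.9
Services: -345.0 + 630.7 + 594.7 - 596.4 - 331.1 = -47.1
Primary income: -278.0 + 877.4 = 599.4
Secondary income: 226.9
Current account = 9071.9 + (-47.1) + 599.4 + 226.9 = 9851.1
(Excluded from the current account — capital account: acquisition of foreign patents and trademarks (non-produced assets) 194.1, capital transfers received from emigrants 187.1, debt forgiveness received from foreign official creditors 265.8; financial account: domestic pension funds' purchases of foreign equities 928.7, sale of domestic government bonds to non-residents 1171.9, borrowing by resident firms from foreign banks 643.4.)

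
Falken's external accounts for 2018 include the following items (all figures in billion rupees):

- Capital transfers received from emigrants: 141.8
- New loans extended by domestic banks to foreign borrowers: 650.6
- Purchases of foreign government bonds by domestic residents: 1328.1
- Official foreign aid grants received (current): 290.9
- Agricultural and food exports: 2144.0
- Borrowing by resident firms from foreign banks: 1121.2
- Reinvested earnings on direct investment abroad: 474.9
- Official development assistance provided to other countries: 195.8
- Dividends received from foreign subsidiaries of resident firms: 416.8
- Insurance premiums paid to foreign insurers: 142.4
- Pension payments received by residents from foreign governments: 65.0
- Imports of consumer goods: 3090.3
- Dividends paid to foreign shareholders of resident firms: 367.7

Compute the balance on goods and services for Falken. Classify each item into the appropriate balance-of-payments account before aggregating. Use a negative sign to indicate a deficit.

-1088.7

Goods: 2144.0 - 3090.3 = -946.3
Services: -142.4
Trade balance = -946.3 + (-142.4) = -1088.7
(Excluded from the trade balance — capital account: capital transfers received from emigrants 141.8; financial account: new loans extended by domestic banks to foreign borrowers 650.6, purchases of foreign government bonds by domestic residents 1328.1, borrowing by resident firms from foreign banks 1121.2; secondary income: official foreign aid grants received (current) 290.9, official development assistance provided to other countries 195.8, pension payments received by residents from foreign governments 65.0; primary income: reinvested earnings on direct investment abroad 474.9, dividends received from foreign subsidiaries of resident firms 416.8, dividends paid to foreign shareholders of resident firms 367.7.)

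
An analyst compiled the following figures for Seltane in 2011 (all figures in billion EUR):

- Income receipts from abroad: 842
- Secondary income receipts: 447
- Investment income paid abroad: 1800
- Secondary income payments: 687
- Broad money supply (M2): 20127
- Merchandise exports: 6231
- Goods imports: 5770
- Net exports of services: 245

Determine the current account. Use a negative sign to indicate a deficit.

Goods balance = 6231 - 5770 = 461
Services balance = 245
Trade balance (goods + services) = 461 + 245 = 706
Net primary income = 842 - 1800 = -958
Net secondary income = 447 - 687 = -240
Current account = 706 + (-958) + (-240) = -492

-492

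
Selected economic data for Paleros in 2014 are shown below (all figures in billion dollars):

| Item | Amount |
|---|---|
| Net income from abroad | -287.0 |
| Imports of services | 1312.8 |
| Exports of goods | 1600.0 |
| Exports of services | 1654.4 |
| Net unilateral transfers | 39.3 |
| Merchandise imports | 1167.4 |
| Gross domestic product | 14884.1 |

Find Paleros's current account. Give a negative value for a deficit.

526.5

Goods balance = 1600.0 - 1167.4 = 432.6
Services balance = 1654.4 - 1312.8 = 341.6
Trade balance (goods + services) = 432.6 + 341.6 = 774.2
Net primary income = -287.0
Net secondary income = 39.3
Current account = 774.2 + (-287.0) + 39.3 = 526.5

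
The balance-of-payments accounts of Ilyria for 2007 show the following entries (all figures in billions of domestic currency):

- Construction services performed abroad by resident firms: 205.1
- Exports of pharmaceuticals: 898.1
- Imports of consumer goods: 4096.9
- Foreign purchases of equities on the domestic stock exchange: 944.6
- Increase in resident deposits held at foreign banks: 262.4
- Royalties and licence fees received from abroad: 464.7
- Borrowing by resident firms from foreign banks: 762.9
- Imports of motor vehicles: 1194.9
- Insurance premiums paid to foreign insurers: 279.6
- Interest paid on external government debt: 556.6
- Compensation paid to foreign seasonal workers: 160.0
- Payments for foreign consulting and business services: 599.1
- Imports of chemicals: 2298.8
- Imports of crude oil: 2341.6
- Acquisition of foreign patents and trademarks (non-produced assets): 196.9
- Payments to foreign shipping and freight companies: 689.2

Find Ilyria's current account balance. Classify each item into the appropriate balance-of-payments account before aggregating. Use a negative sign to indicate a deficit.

-10648.8

Goods: -2298.8 + 898.1 - 4096.9 - 1194.9 - 2341.6 = -9034.1
Services: 205.1 + 464.7 - 599.1 - 279.6 - 689.2 = -898.1
Primary income: -160.0 - 556.6 = -716.6
Current account = (-9034.1) + (-898.1) + (-716.6) = -10648.8
(Excluded from the current account — financial account: foreign purchases of equities on the domestic stock exchange 944.6, increase in resident deposits held at foreign banks 262.4, borrowing by resident firms from foreign banks 762.9; capital account: acquisition of foreign patents and trademarks (non-produced assets) 196.9.)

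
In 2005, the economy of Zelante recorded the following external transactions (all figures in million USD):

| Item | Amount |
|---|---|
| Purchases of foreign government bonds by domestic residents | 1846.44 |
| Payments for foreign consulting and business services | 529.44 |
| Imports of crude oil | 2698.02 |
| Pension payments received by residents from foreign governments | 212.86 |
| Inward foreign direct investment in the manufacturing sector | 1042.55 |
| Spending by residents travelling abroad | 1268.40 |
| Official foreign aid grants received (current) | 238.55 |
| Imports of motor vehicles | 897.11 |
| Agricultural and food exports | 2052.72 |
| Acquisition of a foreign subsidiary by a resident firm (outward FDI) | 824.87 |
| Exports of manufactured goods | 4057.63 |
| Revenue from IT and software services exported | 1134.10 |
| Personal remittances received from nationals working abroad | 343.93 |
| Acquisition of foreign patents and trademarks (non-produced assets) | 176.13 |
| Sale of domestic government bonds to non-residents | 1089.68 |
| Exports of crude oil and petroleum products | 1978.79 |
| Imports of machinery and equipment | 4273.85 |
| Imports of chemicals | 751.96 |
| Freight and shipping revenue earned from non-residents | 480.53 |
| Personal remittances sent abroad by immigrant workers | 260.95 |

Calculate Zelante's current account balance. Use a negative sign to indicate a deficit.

-180.62

Goods: -2698.02 - 751.96 - 4273.85 + 2052.72 + 1978.79 - 897.11 + 4057.63 = -531.80
Services: 480.53 + 1134.10 - 1268.40 - 529.44 = -183.21
Secondary income: 238.55 - 260.95 + 343.93 + 212.86 = 534.39
Current account = (-531.80) + (-183.21) + 534.39 = -180.62
(Excluded from the current account — financial account: purchases of foreign government bonds by domestic residents 1846.44, inward foreign direct investment in the manufacturing sector 1042.55, acquisition of a foreign subsidiary by a resident firm (outward FDI) 824.87, sale of domestic government bonds to non-residents 1089.68; capital account: acquisition of foreign patents and trademarks (non-produced assets) 176.13.)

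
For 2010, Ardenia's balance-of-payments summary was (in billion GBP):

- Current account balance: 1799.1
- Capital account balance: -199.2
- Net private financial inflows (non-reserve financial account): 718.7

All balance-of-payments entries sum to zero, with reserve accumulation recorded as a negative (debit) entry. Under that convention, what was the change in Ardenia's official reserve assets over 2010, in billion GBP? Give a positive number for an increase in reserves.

2318.6

Official reserve transactions balance = -(1799.1 + (-199.2) + 718.7) = -2318.6
An accumulation of reserves is recorded as a debit (negative entry), so the change in the stock of reserves is the negative of that balance.
Change in official reserves = -(-2318.6) = 2318.6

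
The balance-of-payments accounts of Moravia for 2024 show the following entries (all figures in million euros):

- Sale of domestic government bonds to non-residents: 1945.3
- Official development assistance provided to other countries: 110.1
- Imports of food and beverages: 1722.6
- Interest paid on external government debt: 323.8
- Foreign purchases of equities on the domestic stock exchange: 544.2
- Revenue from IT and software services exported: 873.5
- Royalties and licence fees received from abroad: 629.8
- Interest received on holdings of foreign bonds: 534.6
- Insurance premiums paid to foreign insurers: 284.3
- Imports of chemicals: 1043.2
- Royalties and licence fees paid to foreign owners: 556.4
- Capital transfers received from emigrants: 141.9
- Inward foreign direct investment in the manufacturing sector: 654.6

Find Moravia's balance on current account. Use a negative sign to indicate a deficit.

Goods: -1722.6 - 1043.2 = -2765.8
Services: 873.5 - 284.3 - 556.4 + 629.8 = 662.6
Primary income: -323.8 + 534.6 = 210.8
Secondary income: -110.1
Current account = (-2765.8) + 662.6 + 210.8 + (-110.1) = -2002.5
(Excluded from the current account — financial account: sale of domestic government bonds to non-residents 1945.3, foreign purchases of equities on the domestic stock exchange 544.2, inward foreign direct investment in the manufacturing sector 654.6; capital account: capital transfers received from emigrants 141.9.)

-2002.5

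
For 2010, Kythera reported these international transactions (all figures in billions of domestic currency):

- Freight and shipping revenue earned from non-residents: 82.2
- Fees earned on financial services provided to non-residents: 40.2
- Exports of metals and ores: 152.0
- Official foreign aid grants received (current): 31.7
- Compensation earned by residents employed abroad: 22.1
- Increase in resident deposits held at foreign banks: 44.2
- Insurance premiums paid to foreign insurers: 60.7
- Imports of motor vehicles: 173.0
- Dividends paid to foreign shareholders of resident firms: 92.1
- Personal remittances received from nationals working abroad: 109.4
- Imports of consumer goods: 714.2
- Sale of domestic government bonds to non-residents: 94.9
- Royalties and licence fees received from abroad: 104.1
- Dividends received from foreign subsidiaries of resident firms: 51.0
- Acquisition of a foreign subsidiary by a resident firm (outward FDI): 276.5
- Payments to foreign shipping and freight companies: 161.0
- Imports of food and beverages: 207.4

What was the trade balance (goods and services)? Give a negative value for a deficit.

-937.8

Goods: -714.2 + 152.0 - 207.4 - 173.0 = -942.6
Services: 104.1 - 161.0 + 40.2 + 82.2 - 60.7 = 4.8
Trade balance = -942.6 + 4.8 = -937.8
(Excluded from the trade balance — secondary income: official foreign aid grants received (current) 31.7, personal remittances received from nationals working abroad 109.4; primary income: compensation earned by residents employed abroad 22.1, dividends paid to foreign shareholders of resident firms 92.1, dividends received from foreign subsidiaries of resident firms 51.0; financial account: increase in resident deposits held at foreign banks 44.2, sale of domestic government bonds to non-residents 94.9, acquisition of a foreign subsidiary by a resident firm (outward FDI) 276.5.)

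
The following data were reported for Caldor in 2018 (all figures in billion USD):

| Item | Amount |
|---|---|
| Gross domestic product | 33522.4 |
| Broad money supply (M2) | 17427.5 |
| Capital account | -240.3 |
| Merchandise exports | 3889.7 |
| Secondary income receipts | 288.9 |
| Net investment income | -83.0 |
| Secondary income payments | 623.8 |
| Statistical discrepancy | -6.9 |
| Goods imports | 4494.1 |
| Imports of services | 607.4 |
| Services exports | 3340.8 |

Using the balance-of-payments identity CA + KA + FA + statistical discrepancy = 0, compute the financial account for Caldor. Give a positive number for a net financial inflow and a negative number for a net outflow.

-1463.9

Goods balance = 3889.7 - 4494.1 = -604.4
Services balance = 3340.8 - 607.4 = 2733.4
Trade balance (goods + services) = -604.4 + 2733.4 = 2129.0
Net primary income = -83.0
Net secondary income = 288.9 - 623.8 = -334.9
Current account = 2129.0 + (-83.0) + (-334.9) = 1711.1
Financial account = -(1711.1 + (-240.3) + (-6.9)) = -1463.9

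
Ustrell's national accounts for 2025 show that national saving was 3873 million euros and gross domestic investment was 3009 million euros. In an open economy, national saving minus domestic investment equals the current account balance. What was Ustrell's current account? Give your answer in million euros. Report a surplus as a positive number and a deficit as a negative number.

864

S - I = CA (net lending to the rest of the world).
CA = S - I = 3873 - 3009 = 864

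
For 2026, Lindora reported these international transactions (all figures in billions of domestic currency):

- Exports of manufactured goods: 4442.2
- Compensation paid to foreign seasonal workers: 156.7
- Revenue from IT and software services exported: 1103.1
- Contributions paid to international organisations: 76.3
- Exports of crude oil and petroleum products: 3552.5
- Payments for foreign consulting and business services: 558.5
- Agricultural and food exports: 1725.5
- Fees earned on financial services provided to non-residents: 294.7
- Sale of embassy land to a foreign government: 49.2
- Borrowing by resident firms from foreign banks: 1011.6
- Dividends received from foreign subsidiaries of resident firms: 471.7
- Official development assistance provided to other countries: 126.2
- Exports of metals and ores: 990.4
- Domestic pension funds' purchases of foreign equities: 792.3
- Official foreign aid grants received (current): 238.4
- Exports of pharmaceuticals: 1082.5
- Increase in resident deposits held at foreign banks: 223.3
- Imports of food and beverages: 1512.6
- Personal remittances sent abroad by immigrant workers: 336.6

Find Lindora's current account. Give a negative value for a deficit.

Goods: 1725.5 + 4442.2 - 1512.6 + 1082.5 + 990.4 + 3552.5 = 10280.5
Services: 294.7 - 558.5 + 1103.1 = 839.3
Primary income: 471.7 - 156.7 = 315.0
Secondary income: -76.3 - 336.6 - 126.2 + 238.4 = -300.7
Current account = 10280.5 + 839.3 + 315.0 + (-300.7) = 11134.1
(Excluded from the current account — capital account: sale of embassy land to a foreign government 49.2; financial account: borrowing by resident firms from foreign banks 1011.6, domestic pension funds' purchases of foreign equities 792.3, increase in resident deposits held at foreign banks 223.3.)

11134.1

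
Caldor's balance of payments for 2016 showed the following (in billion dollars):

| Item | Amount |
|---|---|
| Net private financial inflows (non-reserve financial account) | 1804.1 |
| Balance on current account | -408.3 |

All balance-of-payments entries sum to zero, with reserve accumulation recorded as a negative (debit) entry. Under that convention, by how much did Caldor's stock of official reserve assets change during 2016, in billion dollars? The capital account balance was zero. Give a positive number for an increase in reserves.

Official reserve transactions balance = -((-408.3) + 1804.1) = -1395.8
An accumulation of reserves is recorded as a debit (negative entry), so the change in the stock of reserves is the negative of that balance.
Change in official reserves = -(-1395.8) = 1395.8

1395.8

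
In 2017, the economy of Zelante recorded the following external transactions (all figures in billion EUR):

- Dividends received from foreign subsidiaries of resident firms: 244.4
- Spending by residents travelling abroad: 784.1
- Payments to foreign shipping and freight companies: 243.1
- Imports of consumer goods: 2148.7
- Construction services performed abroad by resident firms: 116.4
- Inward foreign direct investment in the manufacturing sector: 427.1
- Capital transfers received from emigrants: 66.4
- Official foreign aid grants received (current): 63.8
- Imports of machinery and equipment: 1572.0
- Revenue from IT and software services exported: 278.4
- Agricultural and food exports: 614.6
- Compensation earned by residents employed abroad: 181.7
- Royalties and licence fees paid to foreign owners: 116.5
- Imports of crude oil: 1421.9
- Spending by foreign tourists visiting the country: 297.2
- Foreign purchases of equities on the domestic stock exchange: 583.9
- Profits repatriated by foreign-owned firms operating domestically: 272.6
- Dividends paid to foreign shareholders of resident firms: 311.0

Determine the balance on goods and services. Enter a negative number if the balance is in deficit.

Goods: -2148.7 - 1572.0 + 614.6 - 1421.9 = -4528.0
Services: -116.5 - 243.1 + 116.4 + 278.4 - 784.1 + 297.2 = -451.7
Trade balance = -4528.0 + (-451.7) = -4979.7
(Excluded from the trade balance — primary income: dividends received from foreign subsidiaries of resident firms 244.4, compensation earned by residents employed abroad 181.7, profits repatriated by foreign-owned firms operating domestically 272.6, dividends paid to foreign shareholders of resident firms 311.0; financial account: inward foreign direct investment in the manufacturing sector 427.1, foreign purchases of equities on the domestic stock exchange 583.9; capital account: capital transfers received from emigrants 66.4; secondary income: official foreign aid grants received (current) 63.8.)

-4979.7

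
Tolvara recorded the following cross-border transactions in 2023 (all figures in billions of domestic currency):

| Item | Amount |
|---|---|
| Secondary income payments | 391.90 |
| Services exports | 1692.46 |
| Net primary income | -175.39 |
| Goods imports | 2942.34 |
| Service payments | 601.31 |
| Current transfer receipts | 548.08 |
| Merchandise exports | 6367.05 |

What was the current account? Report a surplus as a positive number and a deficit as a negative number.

4496.65

Goods balance = 6367.05 - 2942.34 = 3424.71
Services balance = 1692.46 - 601.31 = 1091.15
Trade balance (goods + services) = 3424.71 + 1091.15 = 4515.86
Net primary income = -175.39
Net secondary income = 548.08 - 391.90 = 156.18
Current account = 4515.86 + (-175.39) + 156.18 = 4496.65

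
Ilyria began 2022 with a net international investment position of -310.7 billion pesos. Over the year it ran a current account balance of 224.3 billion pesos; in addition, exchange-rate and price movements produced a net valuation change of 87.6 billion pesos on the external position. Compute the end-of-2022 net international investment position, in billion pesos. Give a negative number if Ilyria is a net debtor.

1.2

Change in NIIP = current account + net valuation change = 224.3 + 87.6 = 311.9
End-of-year NIIP = -310.7 + 311.9 = 1.2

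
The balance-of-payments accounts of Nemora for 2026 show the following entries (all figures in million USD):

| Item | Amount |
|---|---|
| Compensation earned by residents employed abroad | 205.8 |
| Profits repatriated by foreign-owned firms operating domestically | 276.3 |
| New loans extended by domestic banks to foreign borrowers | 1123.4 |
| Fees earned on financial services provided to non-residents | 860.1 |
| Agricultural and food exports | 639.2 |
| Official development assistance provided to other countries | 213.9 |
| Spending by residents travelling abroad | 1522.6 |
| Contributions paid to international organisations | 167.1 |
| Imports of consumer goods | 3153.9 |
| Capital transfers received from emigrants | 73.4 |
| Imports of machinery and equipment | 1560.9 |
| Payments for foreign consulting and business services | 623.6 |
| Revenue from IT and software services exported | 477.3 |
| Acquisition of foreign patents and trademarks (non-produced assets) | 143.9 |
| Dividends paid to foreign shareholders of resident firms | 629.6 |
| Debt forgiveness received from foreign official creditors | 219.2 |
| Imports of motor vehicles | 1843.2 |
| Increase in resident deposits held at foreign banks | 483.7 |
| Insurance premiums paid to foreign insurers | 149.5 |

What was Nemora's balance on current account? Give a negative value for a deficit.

-7958.2

Goods: 639.2 - 1560.9 - 3153.9 - 1843.2 = -5918.8
Services: -623.6 + 860.1 - 149.5 + 477.3 - 1522.6 = -958.3
Primary income: -276.3 - 629.6 + 205.8 = -700.1
Secondary income: -167.1 - 213.9 = -381.0
Current account = (-5918.8) + (-958.3) + (-700.1) + (-381.0) = -7958.2
(Excluded from the current account — financial account: new loans extended by domestic banks to foreign borrowers 1123.4, increase in resident deposits held at foreign banks 483.7; capital account: capital transfers received from emigrants 73.4, acquisition of foreign patents and trademarks (non-produced assets) 143.9, debt forgiveness received from foreign official creditors 219.2.)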